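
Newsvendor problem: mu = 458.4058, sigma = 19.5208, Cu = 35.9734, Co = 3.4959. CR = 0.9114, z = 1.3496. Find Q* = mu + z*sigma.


CR = Cu/(Cu+Co) = 35.9734/(35.9734+3.4959) = 0.9114
z = 1.3496
Q* = 458.4058 + 1.3496 * 19.5208 = 484.7511

484.7511 units


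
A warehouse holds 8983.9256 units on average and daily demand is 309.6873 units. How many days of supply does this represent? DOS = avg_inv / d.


DOS = 8983.9256 / 309.6873 = 29.0097

29.0097 days


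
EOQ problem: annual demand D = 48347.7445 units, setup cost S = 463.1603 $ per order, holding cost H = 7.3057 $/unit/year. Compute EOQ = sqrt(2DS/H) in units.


2*D*S = 2 * 48347.7445 * 463.1603 = 44785511.6939
2*D*S/H = 6130214.9957
EOQ = sqrt(6130214.9957) = 2475.9271

2475.9271 units


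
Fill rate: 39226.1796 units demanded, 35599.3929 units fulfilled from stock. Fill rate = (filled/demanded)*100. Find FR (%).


FR = 35599.3929 / 39226.1796 * 100 = 90.7542

90.7542%


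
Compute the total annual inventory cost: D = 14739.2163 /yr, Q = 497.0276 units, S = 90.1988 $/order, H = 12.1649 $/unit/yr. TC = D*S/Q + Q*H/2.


Ordering cost = D*S/Q = 2674.8205
Holding cost = Q*H/2 = 3023.1455
TC = 2674.8205 + 3023.1455 = 5697.9660

5697.9660 $/yr


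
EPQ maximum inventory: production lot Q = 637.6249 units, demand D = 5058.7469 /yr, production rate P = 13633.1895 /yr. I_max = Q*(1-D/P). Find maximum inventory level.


D/P = 0.3711
1 - D/P = 0.6289
I_max = 637.6249 * 0.6289 = 401.0271

401.0271 units


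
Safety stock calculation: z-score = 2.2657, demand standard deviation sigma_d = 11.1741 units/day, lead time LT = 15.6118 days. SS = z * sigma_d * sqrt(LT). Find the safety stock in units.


sqrt(LT) = sqrt(15.6118) = 3.9512
SS = 2.2657 * 11.1741 * 3.9512 = 100.0326

100.0326 units


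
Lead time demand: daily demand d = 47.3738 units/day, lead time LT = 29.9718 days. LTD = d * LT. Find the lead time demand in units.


LTD = 47.3738 * 29.9718 = 1419.8781

1419.8781 units


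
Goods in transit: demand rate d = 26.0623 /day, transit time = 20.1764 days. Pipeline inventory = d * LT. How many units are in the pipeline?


Pipeline = 26.0623 * 20.1764 = 525.8434

525.8434 units


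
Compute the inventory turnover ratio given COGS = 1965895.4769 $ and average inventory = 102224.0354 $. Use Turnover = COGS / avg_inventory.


Turnover = 1965895.4769 / 102224.0354 = 19.2312

19.2312


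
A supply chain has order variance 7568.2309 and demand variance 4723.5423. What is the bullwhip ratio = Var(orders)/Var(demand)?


BW = 7568.2309 / 4723.5423 = 1.6022

1.6022


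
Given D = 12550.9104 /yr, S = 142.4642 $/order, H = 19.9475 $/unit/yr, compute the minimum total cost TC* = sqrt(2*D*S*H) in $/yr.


2*D*S*H = 71334470.5583
TC* = sqrt(71334470.5583) = 8445.9736

8445.9736 $/yr


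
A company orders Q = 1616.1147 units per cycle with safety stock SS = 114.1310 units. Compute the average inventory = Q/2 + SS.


Q/2 = 808.0574
Avg = 808.0574 + 114.1310 = 922.1884

922.1884 units


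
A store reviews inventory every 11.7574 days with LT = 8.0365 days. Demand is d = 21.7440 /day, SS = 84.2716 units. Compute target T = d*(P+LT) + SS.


P + LT = 19.7939
d*(P+LT) = 21.7440 * 19.7939 = 430.3986
T = 430.3986 + 84.2716 = 514.6702

514.6702 units


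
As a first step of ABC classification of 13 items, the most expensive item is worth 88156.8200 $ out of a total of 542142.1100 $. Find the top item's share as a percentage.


Top item = 88156.8200
Total = 542142.1100
Percentage = 88156.8200 / 542142.1100 * 100 = 16.2608

16.2608%


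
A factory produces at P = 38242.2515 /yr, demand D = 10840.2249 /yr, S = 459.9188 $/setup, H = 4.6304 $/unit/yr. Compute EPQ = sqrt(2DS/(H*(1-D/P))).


1 - D/P = 1 - 0.2835 = 0.7165
H*(1-D/P) = 3.3179
2DS = 9971246.4555
EPQ = sqrt(3005326.8468) = 1733.5879

1733.5879 units


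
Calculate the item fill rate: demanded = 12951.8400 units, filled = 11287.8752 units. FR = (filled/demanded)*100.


FR = 11287.8752 / 12951.8400 * 100 = 87.1527

87.1527%


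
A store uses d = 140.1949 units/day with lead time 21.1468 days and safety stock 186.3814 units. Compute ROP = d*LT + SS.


d*LT = 140.1949 * 21.1468 = 2964.6735
ROP = 2964.6735 + 186.3814 = 3151.0549

3151.0549 units


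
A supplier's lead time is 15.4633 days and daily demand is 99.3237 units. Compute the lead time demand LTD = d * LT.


LTD = 99.3237 * 15.4633 = 1535.8722

1535.8722 units


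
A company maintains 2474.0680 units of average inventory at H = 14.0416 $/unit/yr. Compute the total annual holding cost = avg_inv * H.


Cost = 2474.0680 * 14.0416 = 34739.8732

34739.8732 $/yr


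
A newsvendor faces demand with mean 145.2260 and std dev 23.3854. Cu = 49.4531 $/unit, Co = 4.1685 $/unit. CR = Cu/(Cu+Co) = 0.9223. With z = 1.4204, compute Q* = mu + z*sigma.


CR = Cu/(Cu+Co) = 49.4531/(49.4531+4.1685) = 0.9223
z = 1.4204
Q* = 145.2260 + 1.4204 * 23.3854 = 178.4426

178.4426 units


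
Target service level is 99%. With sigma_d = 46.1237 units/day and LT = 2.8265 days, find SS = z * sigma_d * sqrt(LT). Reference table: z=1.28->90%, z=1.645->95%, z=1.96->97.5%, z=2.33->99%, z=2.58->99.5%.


From the table, SL = 99% corresponds to z = 2.33
sqrt(LT) = sqrt(2.8265) = 1.6812
SS = 2.33 * 46.1237 * 1.6812 = 180.6777

180.6777 units


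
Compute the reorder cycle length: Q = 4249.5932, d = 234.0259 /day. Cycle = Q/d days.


Cycle = 4249.5932 / 234.0259 = 18.1586

18.1586 days


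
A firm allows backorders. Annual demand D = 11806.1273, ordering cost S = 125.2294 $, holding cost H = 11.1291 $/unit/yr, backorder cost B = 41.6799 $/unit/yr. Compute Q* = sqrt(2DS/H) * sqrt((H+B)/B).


sqrt(2DS/H) = 515.4563
sqrt((H+B)/B) = 1.1256
Q* = 515.4563 * 1.1256 = 580.2064

580.2064 units


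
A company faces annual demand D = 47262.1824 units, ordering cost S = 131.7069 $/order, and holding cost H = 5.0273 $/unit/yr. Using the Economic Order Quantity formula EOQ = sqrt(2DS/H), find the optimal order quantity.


2*D*S = 2 * 47262.1824 * 131.7069 = 12449511.0623
2*D*S/H = 2476381.1713
EOQ = sqrt(2476381.1713) = 1573.6522

1573.6522 units


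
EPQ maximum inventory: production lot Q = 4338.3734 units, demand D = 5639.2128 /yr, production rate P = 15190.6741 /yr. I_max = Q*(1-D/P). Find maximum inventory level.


D/P = 0.3712
1 - D/P = 0.6288
I_max = 4338.3734 * 0.6288 = 2727.8451

2727.8451 units


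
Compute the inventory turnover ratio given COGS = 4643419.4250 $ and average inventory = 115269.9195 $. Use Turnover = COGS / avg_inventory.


Turnover = 4643419.4250 / 115269.9195 = 40.2830

40.2830


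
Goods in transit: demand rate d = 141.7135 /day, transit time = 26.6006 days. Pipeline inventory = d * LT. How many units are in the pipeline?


Pipeline = 141.7135 * 26.6006 = 3769.6641

3769.6641 units


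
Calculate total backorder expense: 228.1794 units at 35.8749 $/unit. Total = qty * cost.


Total = 228.1794 * 35.8749 = 8185.9132

8185.9132 $


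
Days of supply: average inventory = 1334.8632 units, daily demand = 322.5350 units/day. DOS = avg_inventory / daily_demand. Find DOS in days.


DOS = 1334.8632 / 322.5350 = 4.1387

4.1387 days


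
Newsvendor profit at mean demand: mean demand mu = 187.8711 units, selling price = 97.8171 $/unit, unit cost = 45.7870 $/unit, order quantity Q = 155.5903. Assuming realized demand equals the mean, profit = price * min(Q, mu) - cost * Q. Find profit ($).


Sales at mu = min(155.5903, 187.8711) = 155.5903
Revenue = 97.8171 * 155.5903 = 15219.3919
Total cost = 45.7870 * 155.5903 = 7124.0131
Profit = 15219.3919 - 7124.0131 = 8095.3789

8095.3789 $


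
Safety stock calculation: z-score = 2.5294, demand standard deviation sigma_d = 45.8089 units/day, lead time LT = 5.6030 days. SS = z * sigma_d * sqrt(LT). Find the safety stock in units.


sqrt(LT) = sqrt(5.6030) = 2.3671
SS = 2.5294 * 45.8089 * 2.3671 = 274.2696

274.2696 units


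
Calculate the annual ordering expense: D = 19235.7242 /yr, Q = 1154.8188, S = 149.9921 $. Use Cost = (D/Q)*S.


Number of orders = D/Q = 16.6569
Cost = 16.6569 * 149.9921 = 2498.4064

2498.4064 $/yr


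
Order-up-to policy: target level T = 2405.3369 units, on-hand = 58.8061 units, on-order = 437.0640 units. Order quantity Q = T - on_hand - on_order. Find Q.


Inventory position = OH + OO = 58.8061 + 437.0640 = 495.8701
Q = 2405.3369 - 495.8701 = 1909.4668

1909.4668 units


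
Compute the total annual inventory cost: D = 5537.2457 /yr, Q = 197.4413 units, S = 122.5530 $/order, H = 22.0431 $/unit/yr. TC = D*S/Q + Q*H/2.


Ordering cost = D*S/Q = 3437.0016
Holding cost = Q*H/2 = 2176.1092
TC = 3437.0016 + 2176.1092 = 5613.1108

5613.1108 $/yr


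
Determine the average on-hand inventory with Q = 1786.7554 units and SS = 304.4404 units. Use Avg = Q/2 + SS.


Q/2 = 893.3777
Avg = 893.3777 + 304.4404 = 1197.8181

1197.8181 units


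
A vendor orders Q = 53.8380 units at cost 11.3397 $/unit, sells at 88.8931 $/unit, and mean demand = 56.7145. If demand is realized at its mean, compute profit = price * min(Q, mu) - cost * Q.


Sales at mu = min(53.8380, 56.7145) = 53.8380
Revenue = 88.8931 * 53.8380 = 4785.8267
Total cost = 11.3397 * 53.8380 = 610.5068
Profit = 4785.8267 - 610.5068 = 4175.3199

4175.3199 $


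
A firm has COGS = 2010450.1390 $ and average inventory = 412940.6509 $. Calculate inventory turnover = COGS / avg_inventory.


Turnover = 2010450.1390 / 412940.6509 = 4.8686

4.8686


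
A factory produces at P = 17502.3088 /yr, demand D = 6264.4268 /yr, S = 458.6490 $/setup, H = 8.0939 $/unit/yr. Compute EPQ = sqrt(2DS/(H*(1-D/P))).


1 - D/P = 1 - 0.3579 = 0.6421
H*(1-D/P) = 5.1969
2DS = 5746346.1748
EPQ = sqrt(1105719.1354) = 1051.5318

1051.5318 units


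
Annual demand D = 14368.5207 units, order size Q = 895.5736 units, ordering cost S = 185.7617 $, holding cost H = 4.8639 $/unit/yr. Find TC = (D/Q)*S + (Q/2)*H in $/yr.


Ordering cost = D*S/Q = 2980.3478
Holding cost = Q*H/2 = 2177.9902
TC = 2980.3478 + 2177.9902 = 5158.3380

5158.3380 $/yr


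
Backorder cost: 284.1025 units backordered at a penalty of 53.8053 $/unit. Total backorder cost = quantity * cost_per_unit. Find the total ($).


Total = 284.1025 * 53.8053 = 15286.2202

15286.2202 $


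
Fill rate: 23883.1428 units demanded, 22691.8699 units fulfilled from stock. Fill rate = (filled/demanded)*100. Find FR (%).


FR = 22691.8699 / 23883.1428 * 100 = 95.0121

95.0121%


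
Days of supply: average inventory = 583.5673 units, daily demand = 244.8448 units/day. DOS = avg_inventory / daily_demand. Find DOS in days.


DOS = 583.5673 / 244.8448 = 2.3834

2.3834 days


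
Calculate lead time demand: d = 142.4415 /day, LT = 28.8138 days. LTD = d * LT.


LTD = 142.4415 * 28.8138 = 4104.2809

4104.2809 units


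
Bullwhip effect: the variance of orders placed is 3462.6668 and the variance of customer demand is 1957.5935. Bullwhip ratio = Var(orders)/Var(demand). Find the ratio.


BW = 3462.6668 / 1957.5935 = 1.7688

1.7688


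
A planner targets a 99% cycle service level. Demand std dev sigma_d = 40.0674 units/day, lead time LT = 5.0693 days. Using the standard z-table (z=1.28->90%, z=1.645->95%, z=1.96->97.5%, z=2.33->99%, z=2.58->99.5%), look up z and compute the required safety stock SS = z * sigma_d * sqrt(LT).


From the table, SL = 99% corresponds to z = 2.33
sqrt(LT) = sqrt(5.0693) = 2.2515
SS = 2.33 * 40.0674 * 2.2515 = 210.1944

210.1944 units


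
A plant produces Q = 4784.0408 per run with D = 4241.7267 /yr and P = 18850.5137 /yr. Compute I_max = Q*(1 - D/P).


D/P = 0.2250
1 - D/P = 0.7750
I_max = 4784.0408 * 0.7750 = 3707.5400

3707.5400 units


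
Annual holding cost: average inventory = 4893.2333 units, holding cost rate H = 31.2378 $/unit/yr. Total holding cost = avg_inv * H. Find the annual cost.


Cost = 4893.2333 * 31.2378 = 152853.8432

152853.8432 $/yr


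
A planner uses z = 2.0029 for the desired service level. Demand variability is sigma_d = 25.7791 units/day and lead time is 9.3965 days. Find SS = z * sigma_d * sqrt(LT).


sqrt(LT) = sqrt(9.3965) = 3.0654
SS = 2.0029 * 25.7791 * 3.0654 = 158.2742

158.2742 units


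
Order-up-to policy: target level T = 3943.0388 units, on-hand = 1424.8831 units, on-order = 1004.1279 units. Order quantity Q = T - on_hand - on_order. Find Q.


Inventory position = OH + OO = 1424.8831 + 1004.1279 = 2429.0110
Q = 3943.0388 - 2429.0110 = 1514.0278

1514.0278 units


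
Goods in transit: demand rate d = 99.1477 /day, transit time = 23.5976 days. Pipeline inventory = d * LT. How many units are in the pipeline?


Pipeline = 99.1477 * 23.5976 = 2339.6478

2339.6478 units


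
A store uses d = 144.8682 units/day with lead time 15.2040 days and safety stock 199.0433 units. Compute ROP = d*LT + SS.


d*LT = 144.8682 * 15.2040 = 2202.5761
ROP = 2202.5761 + 199.0433 = 2401.6194

2401.6194 units


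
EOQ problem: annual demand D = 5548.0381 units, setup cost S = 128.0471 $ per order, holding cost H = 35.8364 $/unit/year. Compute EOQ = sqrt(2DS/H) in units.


2*D*S = 2 * 5548.0381 * 128.0471 = 1420820.3788
2*D*S/H = 39647.4082
EOQ = sqrt(39647.4082) = 199.1166

199.1166 units


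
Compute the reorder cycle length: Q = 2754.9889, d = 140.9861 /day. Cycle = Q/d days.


Cycle = 2754.9889 / 140.9861 = 19.5409

19.5409 days


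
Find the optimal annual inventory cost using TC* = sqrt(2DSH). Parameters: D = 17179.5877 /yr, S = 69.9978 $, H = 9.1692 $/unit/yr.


2*D*S*H = 22052537.4739
TC* = sqrt(22052537.4739) = 4696.0129

4696.0129 $/yr


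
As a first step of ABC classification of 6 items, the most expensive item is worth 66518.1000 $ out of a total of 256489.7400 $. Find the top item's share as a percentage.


Top item = 66518.1000
Total = 256489.7400
Percentage = 66518.1000 / 256489.7400 * 100 = 25.9340

25.9340%


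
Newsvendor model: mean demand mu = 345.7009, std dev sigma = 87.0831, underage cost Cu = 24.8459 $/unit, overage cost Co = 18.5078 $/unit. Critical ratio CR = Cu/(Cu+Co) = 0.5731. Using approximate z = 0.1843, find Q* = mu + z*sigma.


CR = Cu/(Cu+Co) = 24.8459/(24.8459+18.5078) = 0.5731
z = 0.1843
Q* = 345.7009 + 0.1843 * 87.0831 = 361.7503

361.7503 units


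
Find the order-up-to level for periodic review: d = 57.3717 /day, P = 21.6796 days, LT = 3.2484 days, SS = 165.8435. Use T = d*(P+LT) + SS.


P + LT = 24.9280
d*(P+LT) = 57.3717 * 24.9280 = 1430.1617
T = 1430.1617 + 165.8435 = 1596.0052

1596.0052 units


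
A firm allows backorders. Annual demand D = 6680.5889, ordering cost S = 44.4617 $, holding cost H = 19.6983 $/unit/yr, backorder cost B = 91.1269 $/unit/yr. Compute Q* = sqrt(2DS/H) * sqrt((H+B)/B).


sqrt(2DS/H) = 173.6605
sqrt((H+B)/B) = 1.1028
Q* = 173.6605 * 1.1028 = 191.5124

191.5124 units


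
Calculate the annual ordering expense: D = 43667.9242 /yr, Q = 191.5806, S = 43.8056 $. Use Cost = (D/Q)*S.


Number of orders = D/Q = 227.9350
Cost = 227.9350 * 43.8056 = 9984.8295

9984.8295 $/yr


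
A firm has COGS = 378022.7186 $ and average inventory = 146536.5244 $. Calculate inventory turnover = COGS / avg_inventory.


Turnover = 378022.7186 / 146536.5244 = 2.5797

2.5797


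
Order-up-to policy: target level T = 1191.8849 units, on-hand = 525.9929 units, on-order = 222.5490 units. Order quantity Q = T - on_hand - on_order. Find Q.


Inventory position = OH + OO = 525.9929 + 222.5490 = 748.5419
Q = 1191.8849 - 748.5419 = 443.3430

443.3430 units


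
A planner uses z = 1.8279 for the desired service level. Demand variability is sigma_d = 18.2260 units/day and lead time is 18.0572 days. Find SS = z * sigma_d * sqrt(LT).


sqrt(LT) = sqrt(18.0572) = 4.2494
SS = 1.8279 * 18.2260 * 4.2494 = 141.5693

141.5693 units


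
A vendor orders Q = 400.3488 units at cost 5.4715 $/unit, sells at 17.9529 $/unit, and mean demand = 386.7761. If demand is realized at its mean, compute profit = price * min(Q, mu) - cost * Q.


Sales at mu = min(400.3488, 386.7761) = 386.7761
Revenue = 17.9529 * 386.7761 = 6943.7526
Total cost = 5.4715 * 400.3488 = 2190.5085
Profit = 6943.7526 - 2190.5085 = 4753.2442

4753.2442 $


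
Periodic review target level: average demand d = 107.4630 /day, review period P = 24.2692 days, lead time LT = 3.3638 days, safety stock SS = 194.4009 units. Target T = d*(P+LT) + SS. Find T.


P + LT = 27.6330
d*(P+LT) = 107.4630 * 27.6330 = 2969.5251
T = 2969.5251 + 194.4009 = 3163.9260

3163.9260 units


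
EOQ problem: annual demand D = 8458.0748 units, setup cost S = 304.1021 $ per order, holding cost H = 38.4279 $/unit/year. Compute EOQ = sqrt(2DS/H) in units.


2*D*S = 2 * 8458.0748 * 304.1021 = 5144236.6173
2*D*S/H = 133867.2323
EOQ = sqrt(133867.2323) = 365.8787

365.8787 units


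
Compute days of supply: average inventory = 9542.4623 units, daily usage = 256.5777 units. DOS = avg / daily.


DOS = 9542.4623 / 256.5777 = 37.1913

37.1913 days


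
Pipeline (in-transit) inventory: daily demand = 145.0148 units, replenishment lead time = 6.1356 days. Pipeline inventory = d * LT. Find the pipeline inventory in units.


Pipeline = 145.0148 * 6.1356 = 889.7528

889.7528 units


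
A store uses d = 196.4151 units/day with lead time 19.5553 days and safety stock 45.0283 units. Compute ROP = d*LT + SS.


d*LT = 196.4151 * 19.5553 = 3840.9562
ROP = 3840.9562 + 45.0283 = 3885.9845

3885.9845 units


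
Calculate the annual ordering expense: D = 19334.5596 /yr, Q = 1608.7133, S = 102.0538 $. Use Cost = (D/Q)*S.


Number of orders = D/Q = 12.0186
Cost = 12.0186 * 102.0538 = 1226.5487

1226.5487 $/yr


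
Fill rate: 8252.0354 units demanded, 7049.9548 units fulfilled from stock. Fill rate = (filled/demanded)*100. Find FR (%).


FR = 7049.9548 / 8252.0354 * 100 = 85.4329

85.4329%


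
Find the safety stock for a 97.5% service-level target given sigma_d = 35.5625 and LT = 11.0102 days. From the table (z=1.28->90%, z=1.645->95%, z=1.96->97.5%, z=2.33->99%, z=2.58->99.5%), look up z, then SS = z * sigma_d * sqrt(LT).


From the table, SL = 97.5% corresponds to z = 1.96
sqrt(LT) = sqrt(11.0102) = 3.3182
SS = 1.96 * 35.5625 * 3.3182 = 231.2842

231.2842 units


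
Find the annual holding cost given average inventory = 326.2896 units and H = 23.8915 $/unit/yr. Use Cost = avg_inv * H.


Cost = 326.2896 * 23.8915 = 7795.5480

7795.5480 $/yr


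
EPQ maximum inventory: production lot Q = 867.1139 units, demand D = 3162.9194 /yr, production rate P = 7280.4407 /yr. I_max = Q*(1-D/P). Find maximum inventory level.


D/P = 0.4344
1 - D/P = 0.5656
I_max = 867.1139 * 0.5656 = 490.4044

490.4044 units


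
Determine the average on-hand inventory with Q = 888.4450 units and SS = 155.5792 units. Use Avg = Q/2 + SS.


Q/2 = 444.2225
Avg = 444.2225 + 155.5792 = 599.8017

599.8017 units


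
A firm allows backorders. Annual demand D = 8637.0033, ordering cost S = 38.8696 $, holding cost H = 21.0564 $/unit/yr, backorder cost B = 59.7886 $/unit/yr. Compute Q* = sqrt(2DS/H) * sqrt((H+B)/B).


sqrt(2DS/H) = 178.5704
sqrt((H+B)/B) = 1.1628
Q* = 178.5704 * 1.1628 = 207.6476

207.6476 units


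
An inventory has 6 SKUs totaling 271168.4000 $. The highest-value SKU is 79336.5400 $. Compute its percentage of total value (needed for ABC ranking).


Top item = 79336.5400
Total = 271168.4000
Percentage = 79336.5400 / 271168.4000 * 100 = 29.2573

29.2573%


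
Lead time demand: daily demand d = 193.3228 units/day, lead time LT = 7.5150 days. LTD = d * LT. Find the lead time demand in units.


LTD = 193.3228 * 7.5150 = 1452.8208

1452.8208 units


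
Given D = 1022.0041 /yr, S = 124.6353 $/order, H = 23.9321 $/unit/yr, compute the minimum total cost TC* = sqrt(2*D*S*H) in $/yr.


2*D*S*H = 6096835.9015
TC* = sqrt(6096835.9015) = 2469.1772

2469.1772 $/yr


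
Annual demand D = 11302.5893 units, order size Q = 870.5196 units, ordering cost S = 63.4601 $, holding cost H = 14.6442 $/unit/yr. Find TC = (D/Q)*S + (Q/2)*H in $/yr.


Ordering cost = D*S/Q = 823.9486
Holding cost = Q*H/2 = 6374.0316
TC = 823.9486 + 6374.0316 = 7197.9802

7197.9802 $/yr


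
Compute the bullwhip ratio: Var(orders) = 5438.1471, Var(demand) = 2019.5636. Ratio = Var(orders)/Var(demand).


BW = 5438.1471 / 2019.5636 = 2.6927

2.6927


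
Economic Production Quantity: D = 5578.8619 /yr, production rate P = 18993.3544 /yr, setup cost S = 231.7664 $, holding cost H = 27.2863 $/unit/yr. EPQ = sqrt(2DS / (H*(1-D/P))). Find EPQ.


1 - D/P = 1 - 0.2937 = 0.7063
H*(1-D/P) = 19.2716
2DS = 2585985.4773
EPQ = sqrt(134186.5097) = 366.3148

366.3148 units


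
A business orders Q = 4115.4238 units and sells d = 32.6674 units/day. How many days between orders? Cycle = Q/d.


Cycle = 4115.4238 / 32.6674 = 125.9795

125.9795 days


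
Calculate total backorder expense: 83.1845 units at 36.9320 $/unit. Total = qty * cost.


Total = 83.1845 * 36.9320 = 3072.1700

3072.1700 $


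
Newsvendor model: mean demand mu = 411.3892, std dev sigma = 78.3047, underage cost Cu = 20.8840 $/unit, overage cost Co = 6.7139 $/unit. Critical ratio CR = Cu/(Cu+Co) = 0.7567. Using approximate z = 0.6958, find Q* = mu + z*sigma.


CR = Cu/(Cu+Co) = 20.8840/(20.8840+6.7139) = 0.7567
z = 0.6958
Q* = 411.3892 + 0.6958 * 78.3047 = 465.8736

465.8736 units


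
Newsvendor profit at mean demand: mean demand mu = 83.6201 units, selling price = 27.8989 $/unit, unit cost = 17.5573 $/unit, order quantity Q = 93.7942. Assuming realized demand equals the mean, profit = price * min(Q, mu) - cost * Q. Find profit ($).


Sales at mu = min(93.7942, 83.6201) = 83.6201
Revenue = 27.8989 * 83.6201 = 2332.9088
Total cost = 17.5573 * 93.7942 = 1646.7729
Profit = 2332.9088 - 1646.7729 = 686.1359

686.1359 $


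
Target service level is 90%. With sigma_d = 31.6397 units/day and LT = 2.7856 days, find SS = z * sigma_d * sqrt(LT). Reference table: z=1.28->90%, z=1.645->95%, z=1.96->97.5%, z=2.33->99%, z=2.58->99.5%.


From the table, SL = 90% corresponds to z = 1.28
sqrt(LT) = sqrt(2.7856) = 1.6690
SS = 1.28 * 31.6397 * 1.6690 = 67.5930

67.5930 units


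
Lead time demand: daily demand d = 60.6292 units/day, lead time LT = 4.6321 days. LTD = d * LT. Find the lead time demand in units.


LTD = 60.6292 * 4.6321 = 280.8405

280.8405 units


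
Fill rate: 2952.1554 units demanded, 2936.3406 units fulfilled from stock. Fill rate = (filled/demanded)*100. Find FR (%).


FR = 2936.3406 / 2952.1554 * 100 = 99.4643

99.4643%


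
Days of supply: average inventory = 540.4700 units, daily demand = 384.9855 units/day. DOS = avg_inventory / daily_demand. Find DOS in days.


DOS = 540.4700 / 384.9855 = 1.4039

1.4039 days


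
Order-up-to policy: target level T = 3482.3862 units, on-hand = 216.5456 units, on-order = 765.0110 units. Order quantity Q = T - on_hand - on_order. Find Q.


Inventory position = OH + OO = 216.5456 + 765.0110 = 981.5566
Q = 3482.3862 - 981.5566 = 2500.8296

2500.8296 units


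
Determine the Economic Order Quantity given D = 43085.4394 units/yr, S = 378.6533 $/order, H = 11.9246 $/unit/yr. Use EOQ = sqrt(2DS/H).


2*D*S = 2 * 43085.4394 * 378.6533 = 32628887.6215
2*D*S/H = 2736266.8451
EOQ = sqrt(2736266.8451) = 1654.1665

1654.1665 units


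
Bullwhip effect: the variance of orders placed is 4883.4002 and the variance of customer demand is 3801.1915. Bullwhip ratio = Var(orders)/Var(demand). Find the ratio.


BW = 4883.4002 / 3801.1915 = 1.2847

1.2847


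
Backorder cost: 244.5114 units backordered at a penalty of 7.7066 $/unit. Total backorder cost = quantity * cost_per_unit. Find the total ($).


Total = 244.5114 * 7.7066 = 1884.3516

1884.3516 $


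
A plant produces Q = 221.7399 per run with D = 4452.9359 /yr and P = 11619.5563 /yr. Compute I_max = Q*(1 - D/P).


D/P = 0.3832
1 - D/P = 0.6168
I_max = 221.7399 * 0.6168 = 136.7630

136.7630 units


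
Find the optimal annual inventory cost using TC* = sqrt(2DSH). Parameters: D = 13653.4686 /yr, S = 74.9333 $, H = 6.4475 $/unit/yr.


2*D*S*H = 13192867.5192
TC* = sqrt(13192867.5192) = 3632.1987

3632.1987 $/yr


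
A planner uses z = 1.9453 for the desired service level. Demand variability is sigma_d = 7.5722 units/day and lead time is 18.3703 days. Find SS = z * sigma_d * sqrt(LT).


sqrt(LT) = sqrt(18.3703) = 4.2861
SS = 1.9453 * 7.5722 * 4.2861 = 63.1345

63.1345 units


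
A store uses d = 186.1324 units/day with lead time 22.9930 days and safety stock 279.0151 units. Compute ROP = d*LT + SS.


d*LT = 186.1324 * 22.9930 = 4279.7423
ROP = 4279.7423 + 279.0151 = 4558.7574

4558.7574 units


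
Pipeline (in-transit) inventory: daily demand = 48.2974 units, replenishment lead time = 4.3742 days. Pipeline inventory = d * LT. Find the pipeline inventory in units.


Pipeline = 48.2974 * 4.3742 = 211.2625

211.2625 units


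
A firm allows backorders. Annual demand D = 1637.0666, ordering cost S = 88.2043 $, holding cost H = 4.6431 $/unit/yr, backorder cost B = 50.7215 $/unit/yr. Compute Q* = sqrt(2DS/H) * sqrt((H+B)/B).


sqrt(2DS/H) = 249.3957
sqrt((H+B)/B) = 1.0448
Q* = 249.3957 * 1.0448 = 260.5608

260.5608 units


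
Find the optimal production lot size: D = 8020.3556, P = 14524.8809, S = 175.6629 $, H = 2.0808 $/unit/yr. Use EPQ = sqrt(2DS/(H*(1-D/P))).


1 - D/P = 1 - 0.5522 = 0.4478
H*(1-D/P) = 0.9318
2DS = 2817757.8475
EPQ = sqrt(3023920.0285) = 1738.9422

1738.9422 units


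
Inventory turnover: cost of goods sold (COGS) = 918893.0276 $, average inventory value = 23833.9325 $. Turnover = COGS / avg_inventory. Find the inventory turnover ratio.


Turnover = 918893.0276 / 23833.9325 = 38.5540

38.5540


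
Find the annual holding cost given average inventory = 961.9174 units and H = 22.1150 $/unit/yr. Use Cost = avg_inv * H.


Cost = 961.9174 * 22.1150 = 21272.8033

21272.8033 $/yr


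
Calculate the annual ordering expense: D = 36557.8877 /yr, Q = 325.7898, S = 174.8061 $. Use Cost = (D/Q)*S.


Number of orders = D/Q = 112.2131
Cost = 112.2131 * 174.8061 = 19615.5367

19615.5367 $/yr


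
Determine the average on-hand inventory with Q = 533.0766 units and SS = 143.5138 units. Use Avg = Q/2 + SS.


Q/2 = 266.5383
Avg = 266.5383 + 143.5138 = 410.0521

410.0521 units


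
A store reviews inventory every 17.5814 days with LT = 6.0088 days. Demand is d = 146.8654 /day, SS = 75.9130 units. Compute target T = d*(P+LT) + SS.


P + LT = 23.5902
d*(P+LT) = 146.8654 * 23.5902 = 3464.5842
T = 3464.5842 + 75.9130 = 3540.4972

3540.4972 units


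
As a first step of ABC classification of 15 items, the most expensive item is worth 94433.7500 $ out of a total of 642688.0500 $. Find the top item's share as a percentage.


Top item = 94433.7500
Total = 642688.0500
Percentage = 94433.7500 / 642688.0500 * 100 = 14.6936

14.6936%


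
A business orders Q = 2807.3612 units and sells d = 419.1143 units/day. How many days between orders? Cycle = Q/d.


Cycle = 2807.3612 / 419.1143 = 6.6983

6.6983 days


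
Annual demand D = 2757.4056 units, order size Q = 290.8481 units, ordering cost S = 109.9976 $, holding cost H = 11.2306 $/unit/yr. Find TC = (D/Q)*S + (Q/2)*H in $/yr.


Ordering cost = D*S/Q = 1042.8399
Holding cost = Q*H/2 = 1633.1993
TC = 1042.8399 + 1633.1993 = 2676.0392

2676.0392 $/yr


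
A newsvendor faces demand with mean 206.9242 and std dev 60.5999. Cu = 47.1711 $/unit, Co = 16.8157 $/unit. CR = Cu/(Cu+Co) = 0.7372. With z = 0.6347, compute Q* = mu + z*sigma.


CR = Cu/(Cu+Co) = 47.1711/(47.1711+16.8157) = 0.7372
z = 0.6347
Q* = 206.9242 + 0.6347 * 60.5999 = 245.3870

245.3870 units


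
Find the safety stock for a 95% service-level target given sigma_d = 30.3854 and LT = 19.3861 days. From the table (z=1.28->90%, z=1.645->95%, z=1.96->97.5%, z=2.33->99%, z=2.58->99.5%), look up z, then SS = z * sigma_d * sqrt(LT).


From the table, SL = 95% corresponds to z = 1.645
sqrt(LT) = sqrt(19.3861) = 4.4030
SS = 1.645 * 30.3854 * 4.4030 = 220.0777

220.0777 units


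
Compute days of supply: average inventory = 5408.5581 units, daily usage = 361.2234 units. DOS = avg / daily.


DOS = 5408.5581 / 361.2234 = 14.9729

14.9729 days


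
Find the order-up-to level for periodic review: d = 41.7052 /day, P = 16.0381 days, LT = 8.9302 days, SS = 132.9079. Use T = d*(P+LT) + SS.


P + LT = 24.9683
d*(P+LT) = 41.7052 * 24.9683 = 1041.3079
T = 1041.3079 + 132.9079 = 1174.2158

1174.2158 units


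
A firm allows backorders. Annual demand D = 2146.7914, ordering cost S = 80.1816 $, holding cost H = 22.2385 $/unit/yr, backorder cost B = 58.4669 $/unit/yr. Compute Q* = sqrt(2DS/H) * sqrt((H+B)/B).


sqrt(2DS/H) = 124.4212
sqrt((H+B)/B) = 1.1749
Q* = 124.4212 * 1.1749 = 146.1810

146.1810 units


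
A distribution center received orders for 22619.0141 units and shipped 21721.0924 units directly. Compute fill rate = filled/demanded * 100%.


FR = 21721.0924 / 22619.0141 * 100 = 96.0302

96.0302%


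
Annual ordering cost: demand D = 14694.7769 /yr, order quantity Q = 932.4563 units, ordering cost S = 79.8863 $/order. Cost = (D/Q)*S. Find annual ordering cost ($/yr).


Number of orders = D/Q = 15.7592
Cost = 15.7592 * 79.8863 = 1258.9452

1258.9452 $/yr


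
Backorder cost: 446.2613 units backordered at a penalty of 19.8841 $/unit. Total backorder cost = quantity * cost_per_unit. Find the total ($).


Total = 446.2613 * 19.8841 = 8873.5043

8873.5043 $


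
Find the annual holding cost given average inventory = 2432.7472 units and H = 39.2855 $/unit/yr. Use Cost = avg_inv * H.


Cost = 2432.7472 * 39.2855 = 95571.6901

95571.6901 $/yr


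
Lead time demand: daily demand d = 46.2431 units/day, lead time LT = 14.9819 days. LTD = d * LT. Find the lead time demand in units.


LTD = 46.2431 * 14.9819 = 692.8095

692.8095 units


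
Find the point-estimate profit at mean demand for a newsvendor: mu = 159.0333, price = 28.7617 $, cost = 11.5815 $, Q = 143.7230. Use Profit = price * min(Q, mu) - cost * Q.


Sales at mu = min(143.7230, 159.0333) = 143.7230
Revenue = 28.7617 * 143.7230 = 4133.7178
Total cost = 11.5815 * 143.7230 = 1664.5279
Profit = 4133.7178 - 1664.5279 = 2469.1899

2469.1899 $


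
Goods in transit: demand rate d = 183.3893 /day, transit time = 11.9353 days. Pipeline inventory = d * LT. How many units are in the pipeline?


Pipeline = 183.3893 * 11.9353 = 2188.8063

2188.8063 units


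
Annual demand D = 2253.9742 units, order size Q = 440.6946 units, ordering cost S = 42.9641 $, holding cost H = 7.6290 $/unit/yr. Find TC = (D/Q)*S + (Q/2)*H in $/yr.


Ordering cost = D*S/Q = 219.7440
Holding cost = Q*H/2 = 1681.0296
TC = 219.7440 + 1681.0296 = 1900.7735

1900.7735 $/yr


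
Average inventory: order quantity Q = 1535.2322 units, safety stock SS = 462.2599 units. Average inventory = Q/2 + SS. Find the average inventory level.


Q/2 = 767.6161
Avg = 767.6161 + 462.2599 = 1229.8760

1229.8760 units


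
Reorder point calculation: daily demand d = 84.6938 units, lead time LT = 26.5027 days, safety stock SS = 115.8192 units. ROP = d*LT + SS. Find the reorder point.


d*LT = 84.6938 * 26.5027 = 2244.6144
ROP = 2244.6144 + 115.8192 = 2360.4336

2360.4336 units


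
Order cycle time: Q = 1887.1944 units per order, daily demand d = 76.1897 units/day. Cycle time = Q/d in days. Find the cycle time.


Cycle = 1887.1944 / 76.1897 = 24.7697

24.7697 days


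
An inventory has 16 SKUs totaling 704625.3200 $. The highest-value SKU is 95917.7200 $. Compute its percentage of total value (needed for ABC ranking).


Top item = 95917.7200
Total = 704625.3200
Percentage = 95917.7200 / 704625.3200 * 100 = 13.6126

13.6126%


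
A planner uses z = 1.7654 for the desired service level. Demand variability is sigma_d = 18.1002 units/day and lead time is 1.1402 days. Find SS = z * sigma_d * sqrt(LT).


sqrt(LT) = sqrt(1.1402) = 1.0678
SS = 1.7654 * 18.1002 * 1.0678 = 34.1206

34.1206 units


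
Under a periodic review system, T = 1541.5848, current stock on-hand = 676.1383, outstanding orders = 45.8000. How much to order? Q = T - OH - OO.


Inventory position = OH + OO = 676.1383 + 45.8000 = 721.9383
Q = 1541.5848 - 721.9383 = 819.6465

819.6465 units


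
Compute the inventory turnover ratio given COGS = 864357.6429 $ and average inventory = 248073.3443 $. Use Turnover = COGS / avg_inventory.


Turnover = 864357.6429 / 248073.3443 = 3.4843

3.4843


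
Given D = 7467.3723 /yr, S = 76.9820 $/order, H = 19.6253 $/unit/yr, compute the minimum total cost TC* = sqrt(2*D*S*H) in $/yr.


2*D*S*H = 22563335.1471
TC* = sqrt(22563335.1471) = 4750.0879

4750.0879 $/yr


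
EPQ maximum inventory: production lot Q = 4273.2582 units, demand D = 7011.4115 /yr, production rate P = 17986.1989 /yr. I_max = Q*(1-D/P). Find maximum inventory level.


D/P = 0.3898
1 - D/P = 0.6102
I_max = 4273.2582 * 0.6102 = 2607.4492

2607.4492 units


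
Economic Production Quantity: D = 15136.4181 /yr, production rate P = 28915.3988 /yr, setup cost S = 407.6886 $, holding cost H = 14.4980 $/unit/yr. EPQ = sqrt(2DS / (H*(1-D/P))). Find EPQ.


1 - D/P = 1 - 0.5235 = 0.4765
H*(1-D/P) = 6.9087
2DS = 12341890.2084
EPQ = sqrt(1786428.6612) = 1336.5735

1336.5735 units


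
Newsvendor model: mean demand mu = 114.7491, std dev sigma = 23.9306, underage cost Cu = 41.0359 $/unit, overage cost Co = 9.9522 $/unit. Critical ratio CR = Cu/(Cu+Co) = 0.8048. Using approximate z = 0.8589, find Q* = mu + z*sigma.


CR = Cu/(Cu+Co) = 41.0359/(41.0359+9.9522) = 0.8048
z = 0.8589
Q* = 114.7491 + 0.8589 * 23.9306 = 135.3031

135.3031 units


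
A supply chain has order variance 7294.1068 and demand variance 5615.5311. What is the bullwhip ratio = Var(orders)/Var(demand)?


BW = 7294.1068 / 5615.5311 = 1.2989

1.2989


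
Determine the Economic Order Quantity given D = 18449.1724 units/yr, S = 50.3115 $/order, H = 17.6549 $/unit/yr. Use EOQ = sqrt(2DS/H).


2*D*S = 2 * 18449.1724 * 50.3115 = 1856411.0744
2*D*S/H = 105149.9059
EOQ = sqrt(105149.9059) = 324.2683

324.2683 units


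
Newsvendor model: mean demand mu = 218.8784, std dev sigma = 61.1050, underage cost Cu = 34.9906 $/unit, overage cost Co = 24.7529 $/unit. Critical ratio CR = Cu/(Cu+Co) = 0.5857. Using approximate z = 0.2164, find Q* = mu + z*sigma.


CR = Cu/(Cu+Co) = 34.9906/(34.9906+24.7529) = 0.5857
z = 0.2164
Q* = 218.8784 + 0.2164 * 61.1050 = 232.1015

232.1015 units


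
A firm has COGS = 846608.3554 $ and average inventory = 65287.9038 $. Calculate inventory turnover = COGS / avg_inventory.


Turnover = 846608.3554 / 65287.9038 = 12.9673

12.9673


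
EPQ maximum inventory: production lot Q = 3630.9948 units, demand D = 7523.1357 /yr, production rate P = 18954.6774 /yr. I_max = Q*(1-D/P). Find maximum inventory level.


D/P = 0.3969
1 - D/P = 0.6031
I_max = 3630.9948 * 0.6031 = 2189.8483

2189.8483 units


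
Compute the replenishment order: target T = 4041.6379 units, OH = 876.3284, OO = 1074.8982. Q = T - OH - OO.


Inventory position = OH + OO = 876.3284 + 1074.8982 = 1951.2266
Q = 4041.6379 - 1951.2266 = 2090.4113

2090.4113 units


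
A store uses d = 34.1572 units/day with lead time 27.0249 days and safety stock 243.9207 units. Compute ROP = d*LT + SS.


d*LT = 34.1572 * 27.0249 = 923.0949
ROP = 923.0949 + 243.9207 = 1167.0156

1167.0156 units


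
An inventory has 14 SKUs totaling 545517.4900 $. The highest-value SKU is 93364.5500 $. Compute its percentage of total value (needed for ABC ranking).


Top item = 93364.5500
Total = 545517.4900
Percentage = 93364.5500 / 545517.4900 * 100 = 17.1149

17.1149%


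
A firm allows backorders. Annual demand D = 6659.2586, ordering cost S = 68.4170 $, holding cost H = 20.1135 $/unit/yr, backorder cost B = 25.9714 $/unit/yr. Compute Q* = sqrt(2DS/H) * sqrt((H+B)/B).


sqrt(2DS/H) = 212.8463
sqrt((H+B)/B) = 1.3321
Q* = 212.8463 * 1.3321 = 283.5292

283.5292 units


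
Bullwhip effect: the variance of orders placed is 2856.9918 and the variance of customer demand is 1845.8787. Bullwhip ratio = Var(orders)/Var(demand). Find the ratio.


BW = 2856.9918 / 1845.8787 = 1.5478

1.5478


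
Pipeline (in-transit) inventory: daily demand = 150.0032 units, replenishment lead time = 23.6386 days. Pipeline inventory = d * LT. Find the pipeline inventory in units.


Pipeline = 150.0032 * 23.6386 = 3545.8656

3545.8656 units


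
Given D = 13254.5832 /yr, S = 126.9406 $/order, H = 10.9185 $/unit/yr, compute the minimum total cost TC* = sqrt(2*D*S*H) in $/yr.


2*D*S*H = 36741729.5782
TC* = sqrt(36741729.5782) = 6061.4957

6061.4957 $/yr


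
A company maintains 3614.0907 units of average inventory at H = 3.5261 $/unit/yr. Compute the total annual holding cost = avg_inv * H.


Cost = 3614.0907 * 3.5261 = 12743.6452

12743.6452 $/yr


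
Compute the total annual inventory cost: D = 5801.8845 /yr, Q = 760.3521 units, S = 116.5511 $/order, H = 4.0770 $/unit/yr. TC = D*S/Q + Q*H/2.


Ordering cost = D*S/Q = 889.3459
Holding cost = Q*H/2 = 1549.9778
TC = 889.3459 + 1549.9778 = 2439.3237

2439.3237 $/yr


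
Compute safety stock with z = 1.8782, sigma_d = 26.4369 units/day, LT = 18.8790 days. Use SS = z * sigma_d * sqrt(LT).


sqrt(LT) = sqrt(18.8790) = 4.3450
SS = 1.8782 * 26.4369 * 4.3450 = 215.7456

215.7456 units


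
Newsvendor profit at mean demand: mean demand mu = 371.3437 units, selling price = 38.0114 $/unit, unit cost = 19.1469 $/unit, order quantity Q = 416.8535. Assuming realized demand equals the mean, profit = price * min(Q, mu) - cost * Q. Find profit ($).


Sales at mu = min(416.8535, 371.3437) = 371.3437
Revenue = 38.0114 * 371.3437 = 14115.2939
Total cost = 19.1469 * 416.8535 = 7981.4523
Profit = 14115.2939 - 7981.4523 = 6133.8416

6133.8416 $


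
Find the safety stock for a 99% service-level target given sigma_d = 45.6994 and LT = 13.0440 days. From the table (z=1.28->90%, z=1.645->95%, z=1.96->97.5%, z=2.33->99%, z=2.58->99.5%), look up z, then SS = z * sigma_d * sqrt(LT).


From the table, SL = 99% corresponds to z = 2.33
sqrt(LT) = sqrt(13.0440) = 3.6116
SS = 2.33 * 45.6994 * 3.6116 = 384.5668

384.5668 units


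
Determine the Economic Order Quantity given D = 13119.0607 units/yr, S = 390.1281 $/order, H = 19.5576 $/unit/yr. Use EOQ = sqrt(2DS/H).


2*D*S = 2 * 13119.0607 * 390.1281 = 10236228.4494
2*D*S/H = 523388.7823
EOQ = sqrt(523388.7823) = 723.4561

723.4561 units


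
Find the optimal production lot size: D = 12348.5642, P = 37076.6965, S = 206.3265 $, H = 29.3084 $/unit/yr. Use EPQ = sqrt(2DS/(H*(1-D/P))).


1 - D/P = 1 - 0.3331 = 0.6669
H*(1-D/P) = 19.5471
2DS = 5095672.0628
EPQ = sqrt(260686.8216) = 510.5750

510.5750 units


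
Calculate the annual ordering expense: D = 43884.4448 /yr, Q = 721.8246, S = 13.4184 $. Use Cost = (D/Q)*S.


Number of orders = D/Q = 60.7965
Cost = 60.7965 * 13.4184 = 815.7924

815.7924 $/yr


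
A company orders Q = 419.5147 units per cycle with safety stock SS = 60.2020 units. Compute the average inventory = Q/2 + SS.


Q/2 = 209.7574
Avg = 209.7574 + 60.2020 = 269.9593

269.9593 units


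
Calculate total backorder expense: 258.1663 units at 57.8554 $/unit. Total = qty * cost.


Total = 258.1663 * 57.8554 = 14936.3146

14936.3146 $


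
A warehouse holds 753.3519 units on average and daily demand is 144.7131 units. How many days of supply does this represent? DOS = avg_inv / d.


DOS = 753.3519 / 144.7131 = 5.2058

5.2058 days


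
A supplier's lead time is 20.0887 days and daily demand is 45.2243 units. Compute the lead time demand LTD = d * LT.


LTD = 45.2243 * 20.0887 = 908.4974

908.4974 units


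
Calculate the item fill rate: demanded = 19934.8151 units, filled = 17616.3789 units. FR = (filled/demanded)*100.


FR = 17616.3789 / 19934.8151 * 100 = 88.3699

88.3699%
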